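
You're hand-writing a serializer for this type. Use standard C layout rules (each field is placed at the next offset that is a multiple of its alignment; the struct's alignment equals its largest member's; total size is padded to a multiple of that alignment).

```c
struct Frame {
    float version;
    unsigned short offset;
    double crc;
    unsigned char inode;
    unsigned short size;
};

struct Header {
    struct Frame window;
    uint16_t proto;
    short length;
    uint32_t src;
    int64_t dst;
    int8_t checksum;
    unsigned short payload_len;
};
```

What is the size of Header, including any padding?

48

Frame: @0: version [4B, align 4] → 4; @4: offset [2B, align 2] → 6; +2 pad (align 8); @8: crc [8B, align 8] → 16; @16: inode [1B, align 1] → 17; +1 pad (align 2); @18: size [2B, align 2] → 20; +4 tail pad (align 8); size 24, align 8
@0: window [24B, align 8] → 24
@24: proto [2B, align 2] → 26
@26: length [2B, align 2] → 28
@28: src [4B, align 4] → 32
@32: dst [8B, align 8] → 40
@40: checksum [1B, align 1] → 41
+1 pad (align 2)
@42: payload_len [2B, align 2] → 44
+4 tail pad (align 8)
size 48, align 8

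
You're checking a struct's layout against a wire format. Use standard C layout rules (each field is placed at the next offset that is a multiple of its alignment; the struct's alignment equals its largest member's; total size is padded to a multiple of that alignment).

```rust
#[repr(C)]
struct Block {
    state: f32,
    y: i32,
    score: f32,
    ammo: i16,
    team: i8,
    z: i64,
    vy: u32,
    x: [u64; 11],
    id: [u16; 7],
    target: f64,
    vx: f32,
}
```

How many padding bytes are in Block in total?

11

0..4  state  (4B, 4-aligned)
4..8  y  (4B, 4-aligned)
8..12  score  (4B, 4-aligned)
12..14  ammo  (2B, 2-aligned)
14..15  team  (1B, 1-aligned)
15..16  -- padding (1B)
16..24  z  (8B, 8-aligned)
24..28  vy  (4B, 4-aligned)
28..32  -- padding (4B)
32..120  x  (88B, 8-aligned)
120..134  id  (14B, 2-aligned)
134..136  -- padding (2B)
136..144  target  (8B, 8-aligned)
144..148  vx  (4B, 4-aligned)
148..152  -- tail padding (4B)
sizeof = 152, alignof = 8
data bytes 141, size 152 → padding 11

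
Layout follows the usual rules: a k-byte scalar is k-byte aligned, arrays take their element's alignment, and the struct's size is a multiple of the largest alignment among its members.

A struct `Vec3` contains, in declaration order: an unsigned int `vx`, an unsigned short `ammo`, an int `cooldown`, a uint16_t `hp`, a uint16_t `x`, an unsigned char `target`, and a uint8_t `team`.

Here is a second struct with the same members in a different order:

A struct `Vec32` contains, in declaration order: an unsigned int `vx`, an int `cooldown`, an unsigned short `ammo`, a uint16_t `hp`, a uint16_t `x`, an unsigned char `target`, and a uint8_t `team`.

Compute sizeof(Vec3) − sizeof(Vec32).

4

@0: vx [4B, align 4] → 4
@4: ammo [2B, align 2] → 6
+2 pad (align 4)
@8: cooldown [4B, align 4] → 12
@12: hp [2B, align 2] → 14
@14: x [2B, align 2] → 16
@16: target [1B, align 1] → 17
@17: team [1B, align 1] → 18
+2 tail pad (align 4)
size 20, align 4
— Vec32 —
@0: vx [4B, align 4] → 4
@4: cooldown [4B, align 4] → 8
@8: ammo [2B, align 2] → 10
@10: hp [2B, align 2] → 12
@12: x [2B, align 2] → 14
@14: target [1B, align 1] → 15
@15: team [1B, align 1] → 16
size 16, align 4
20 − 16 = 4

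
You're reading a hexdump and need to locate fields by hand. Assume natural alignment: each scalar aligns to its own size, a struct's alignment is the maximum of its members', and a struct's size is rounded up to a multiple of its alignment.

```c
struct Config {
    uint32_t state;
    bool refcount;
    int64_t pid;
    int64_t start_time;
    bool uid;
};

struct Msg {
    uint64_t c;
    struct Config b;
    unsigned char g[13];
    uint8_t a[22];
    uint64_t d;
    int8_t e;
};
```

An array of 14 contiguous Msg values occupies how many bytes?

Config: state at 0 (size 4, align 4) → ends 4; refcount at 4 (size 1, align 1) → ends 5; pad 3 to align 8 for pid; pid at 8 (size 8, align 8) → ends 16; start_time at 16 (size 8, align 8) → ends 24; uid at 24 (size 1, align 1) → ends 25; tail pad 7 to reach multiple of 8; total 32 bytes, alignment 8
c at 0 (size 8, align 8) → ends 8
b at 8 (size 32, align 8) → ends 40
g at 40 (size 13, align 1) → ends 53
a at 53 (size 22, align 1) → ends 75
pad 5 to align 8 for d
d at 80 (size 8, align 8) → ends 88
e at 88 (size 1, align 1) → ends 89
tail pad 7 to reach multiple of 8
total 96 bytes, alignment 8
array of 14: 14 × 96 = 1344

1344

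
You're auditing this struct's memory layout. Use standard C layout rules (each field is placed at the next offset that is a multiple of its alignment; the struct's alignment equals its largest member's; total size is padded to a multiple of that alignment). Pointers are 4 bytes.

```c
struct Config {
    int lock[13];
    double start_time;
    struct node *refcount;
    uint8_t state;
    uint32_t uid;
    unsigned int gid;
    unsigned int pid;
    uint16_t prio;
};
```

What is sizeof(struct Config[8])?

0..52  lock  (52B, 4-aligned)
52..56  -- padding (4B)
56..64  start_time  (8B, 8-aligned)
64..68  refcount  (4B, 4-aligned)
68..69  state  (1B, 1-aligned)
69..72  -- padding (3B)
72..76  uid  (4B, 4-aligned)
76..80  gid  (4B, 4-aligned)
80..84  pid  (4B, 4-aligned)
84..86  prio  (2B, 2-aligned)
86..88  -- tail padding (2B)
sizeof = 88, alignof = 8
array of 8: 8 × 88 = 704

704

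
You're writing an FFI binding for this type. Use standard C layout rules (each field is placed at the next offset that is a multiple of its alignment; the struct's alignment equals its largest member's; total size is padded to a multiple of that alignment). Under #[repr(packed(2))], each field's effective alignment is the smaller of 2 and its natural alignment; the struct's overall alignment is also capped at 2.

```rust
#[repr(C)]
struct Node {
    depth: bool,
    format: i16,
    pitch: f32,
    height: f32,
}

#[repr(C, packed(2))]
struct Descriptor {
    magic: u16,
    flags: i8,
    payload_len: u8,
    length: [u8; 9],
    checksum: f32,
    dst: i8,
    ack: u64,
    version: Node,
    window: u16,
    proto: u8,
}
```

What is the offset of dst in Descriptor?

18

Node: 0..1  depth  (1B, 1-aligned); 1..2  -- padding (1B); 2..4  format  (2B, 2-aligned); 4..8  pitch  (4B, 4-aligned); 8..12  height  (4B, 4-aligned); sizeof = 12, alignof = 4
0..2  magic  (2B, 2-aligned)
2..3  flags  (1B, 1-aligned)
3..4  payload_len  (1B, 1-aligned)
4..13  length  (9B, 1-aligned)
13..14  -- padding (1B)
14..18  checksum  (4B, 2-aligned)
18..19  dst  (1B, 1-aligned)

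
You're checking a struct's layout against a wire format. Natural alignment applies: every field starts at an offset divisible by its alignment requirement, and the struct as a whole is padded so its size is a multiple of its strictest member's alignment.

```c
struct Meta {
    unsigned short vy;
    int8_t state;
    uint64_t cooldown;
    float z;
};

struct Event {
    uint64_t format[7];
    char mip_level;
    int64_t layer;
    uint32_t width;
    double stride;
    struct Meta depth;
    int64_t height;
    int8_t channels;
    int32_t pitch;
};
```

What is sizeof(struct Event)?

128 bytes

Meta: vy at 0 (size 2, align 2) → ends 2; state at 2 (size 1, align 1) → ends 3; pad 5 to align 8 for cooldown; cooldown at 8 (size 8, align 8) → ends 16; z at 16 (size 4, align 4) → ends 20; tail pad 4 to reach multiple of 8; total 24 bytes, alignment 8
format at 0 (size 56, align 8) → ends 56
mip_level at 56 (size 1, align 1) → ends 57
pad 7 to align 8 for layer
layer at 64 (size 8, align 8) → ends 72
width at 72 (size 4, align 4) → ends 76
pad 4 to align 8 for stride
stride at 80 (size 8, align 8) → ends 88
depth at 88 (size 24, align 8) → ends 112
height at 112 (size 8, align 8) → ends 120
channels at 120 (size 1, align 1) → ends 121
pad 3 to align 4 for pitch
pitch at 124 (size 4, align 4) → ends 128
total 128 bytes, alignment 8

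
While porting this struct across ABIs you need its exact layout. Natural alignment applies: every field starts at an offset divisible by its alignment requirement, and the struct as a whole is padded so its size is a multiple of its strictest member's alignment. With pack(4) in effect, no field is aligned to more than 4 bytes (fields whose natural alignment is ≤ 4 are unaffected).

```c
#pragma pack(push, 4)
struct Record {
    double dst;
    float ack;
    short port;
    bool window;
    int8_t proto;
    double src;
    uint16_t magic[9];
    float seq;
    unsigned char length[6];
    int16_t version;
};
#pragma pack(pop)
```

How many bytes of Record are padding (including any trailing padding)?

2

dst at 0 (size 8, align 4) → ends 8
ack at 8 (size 4, align 4) → ends 12
port at 12 (size 2, align 2) → ends 14
window at 14 (size 1, align 1) → ends 15
proto at 15 (size 1, align 1) → ends 16
src at 16 (size 8, align 4) → ends 24
magic at 24 (size 18, align 2) → ends 42
pad 2 to align 4 for seq
seq at 44 (size 4, align 4) → ends 48
length at 48 (size 6, align 1) → ends 54
version at 54 (size 2, align 2) → ends 56
total 56 bytes, alignment 4
data bytes 54, size 56 → padding 2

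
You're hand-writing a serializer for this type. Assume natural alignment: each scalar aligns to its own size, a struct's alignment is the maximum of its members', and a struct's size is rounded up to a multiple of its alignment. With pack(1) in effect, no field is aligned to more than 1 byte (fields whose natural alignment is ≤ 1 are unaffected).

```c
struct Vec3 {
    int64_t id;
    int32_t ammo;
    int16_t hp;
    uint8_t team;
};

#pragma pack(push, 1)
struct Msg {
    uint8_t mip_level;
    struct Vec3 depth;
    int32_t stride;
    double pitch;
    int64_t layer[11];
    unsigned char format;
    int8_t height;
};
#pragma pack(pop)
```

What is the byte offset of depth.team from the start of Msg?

15

Vec3: @0: id [8B, align 8] → 8; @8: ammo [4B, align 4] → 12; @12: hp [2B, align 2] → 14; @14: team [1B, align 1] → 15; +1 tail pad (align 8); size 16, align 8
@0: mip_level [1B, align 1] → 1
@1: depth [16B, align 1] → 17
within Vec3: team at 14
1 + 14 = 15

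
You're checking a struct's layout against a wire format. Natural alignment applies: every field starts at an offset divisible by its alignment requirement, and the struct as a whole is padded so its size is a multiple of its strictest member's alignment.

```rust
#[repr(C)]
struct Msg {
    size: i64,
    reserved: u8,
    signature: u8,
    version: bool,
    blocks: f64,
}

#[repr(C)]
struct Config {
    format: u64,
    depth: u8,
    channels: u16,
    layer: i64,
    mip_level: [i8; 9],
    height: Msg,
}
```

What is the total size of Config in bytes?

64

Msg: size at 0 (size 8, align 8) → ends 8; reserved at 8 (size 1, align 1) → ends 9; signature at 9 (size 1, align 1) → ends 10; version at 10 (size 1, align 1) → ends 11; pad 5 to align 8 for blocks; blocks at 16 (size 8, align 8) → ends 24; total 24 bytes, alignment 8
format at 0 (size 8, align 8) → ends 8
depth at 8 (size 1, align 1) → ends 9
pad 1 to align 2 for channels
channels at 10 (size 2, align 2) → ends 12
pad 4 to align 8 for layer
layer at 16 (size 8, align 8) → ends 24
mip_level at 24 (size 9, align 1) → ends 33
pad 7 to align 8 for height
height at 40 (size 24, align 8) → ends 64
total 64 bytes, alignment 8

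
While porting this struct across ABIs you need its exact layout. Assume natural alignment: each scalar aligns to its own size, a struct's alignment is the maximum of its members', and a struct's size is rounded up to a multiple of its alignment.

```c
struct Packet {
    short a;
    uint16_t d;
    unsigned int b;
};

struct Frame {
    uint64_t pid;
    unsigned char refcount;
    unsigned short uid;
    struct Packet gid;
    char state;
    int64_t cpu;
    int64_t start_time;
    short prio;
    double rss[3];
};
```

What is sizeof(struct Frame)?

Packet: @0: a [2B, align 2] → 2; @2: d [2B, align 2] → 4; @4: b [4B, align 4] → 8; size 8, align 4
@0: pid [8B, align 8] → 8
@8: refcount [1B, align 1] → 9
+1 pad (align 2)
@10: uid [2B, align 2] → 12
@12: gid [8B, align 4] → 20
@20: state [1B, align 1] → 21
+3 pad (align 8)
@24: cpu [8B, align 8] → 32
@32: start_time [8B, align 8] → 40
@40: prio [2B, align 2] → 42
+6 pad (align 8)
@48: rss [24B, align 8] → 72
size 72, align 8

72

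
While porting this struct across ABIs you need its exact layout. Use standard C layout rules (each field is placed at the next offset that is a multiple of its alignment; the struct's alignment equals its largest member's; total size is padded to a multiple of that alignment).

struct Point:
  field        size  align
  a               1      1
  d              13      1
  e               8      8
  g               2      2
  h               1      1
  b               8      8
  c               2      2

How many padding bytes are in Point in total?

13

@0: a [1B, align 1] → 1
@1: d [13B, align 1] → 14
+2 pad (align 8)
@16: e [8B, align 8] → 24
@24: g [2B, align 2] → 26
@26: h [1B, align 1] → 27
+5 pad (align 8)
@32: b [8B, align 8] → 40
@40: c [2B, align 2] → 42
+6 tail pad (align 8)
size 48, align 8
data bytes 35, size 48 → padding 13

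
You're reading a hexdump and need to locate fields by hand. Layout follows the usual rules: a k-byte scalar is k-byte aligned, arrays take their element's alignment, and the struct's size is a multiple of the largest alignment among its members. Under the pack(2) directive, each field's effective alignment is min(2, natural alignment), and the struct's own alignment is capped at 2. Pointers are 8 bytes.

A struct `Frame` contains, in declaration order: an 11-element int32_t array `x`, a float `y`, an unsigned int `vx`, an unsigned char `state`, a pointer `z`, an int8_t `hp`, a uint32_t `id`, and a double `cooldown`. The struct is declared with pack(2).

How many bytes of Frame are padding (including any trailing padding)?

0..44  x  (44B, 2-aligned)
44..48  y  (4B, 2-aligned)
48..52  vx  (4B, 2-aligned)
52..53  state  (1B, 1-aligned)
53..54  -- padding (1B)
54..62  z  (8B, 2-aligned)
62..63  hp  (1B, 1-aligned)
63..64  -- padding (1B)
64..68  id  (4B, 2-aligned)
68..76  cooldown  (8B, 2-aligned)
sizeof = 76, alignof = 2
data bytes 74, size 76 → padding 2

2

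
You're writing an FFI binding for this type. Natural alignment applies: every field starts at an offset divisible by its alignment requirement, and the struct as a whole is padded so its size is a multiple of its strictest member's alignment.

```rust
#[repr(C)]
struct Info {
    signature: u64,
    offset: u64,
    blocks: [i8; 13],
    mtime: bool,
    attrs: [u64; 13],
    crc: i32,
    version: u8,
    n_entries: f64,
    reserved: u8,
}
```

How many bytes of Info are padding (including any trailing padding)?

signature at 0 (size 8, align 8) → ends 8
offset at 8 (size 8, align 8) → ends 16
blocks at 16 (size 13, align 1) → ends 29
mtime at 29 (size 1, align 1) → ends 30
pad 2 to align 8 for attrs
attrs at 32 (size 104, align 8) → ends 136
crc at 136 (size 4, align 4) → ends 140
version at 140 (size 1, align 1) → ends 141
pad 3 to align 8 for n_entries
n_entries at 144 (size 8, align 8) → ends 152
reserved at 152 (size 1, align 1) → ends 153
tail pad 7 to reach multiple of 8
total 160 bytes, alignment 8
data bytes 148, size 160 → padding 12

12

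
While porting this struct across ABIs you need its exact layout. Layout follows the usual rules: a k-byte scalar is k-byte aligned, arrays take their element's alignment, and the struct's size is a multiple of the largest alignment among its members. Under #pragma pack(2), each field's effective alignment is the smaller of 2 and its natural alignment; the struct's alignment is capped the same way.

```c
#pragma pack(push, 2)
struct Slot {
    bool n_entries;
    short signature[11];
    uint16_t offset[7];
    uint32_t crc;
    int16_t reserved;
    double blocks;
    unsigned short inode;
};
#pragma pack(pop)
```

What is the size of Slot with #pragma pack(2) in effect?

54

n_entries at 0 (size 1, align 1) → ends 1
pad 1 to align 2 for signature
signature at 2 (size 22, align 2) → ends 24
offset at 24 (size 14, align 2) → ends 38
crc at 38 (size 4, align 2) → ends 42
reserved at 42 (size 2, align 2) → ends 44
blocks at 44 (size 8, align 2) → ends 52
inode at 52 (size 2, align 2) → ends 54
total 54 bytes, alignment 2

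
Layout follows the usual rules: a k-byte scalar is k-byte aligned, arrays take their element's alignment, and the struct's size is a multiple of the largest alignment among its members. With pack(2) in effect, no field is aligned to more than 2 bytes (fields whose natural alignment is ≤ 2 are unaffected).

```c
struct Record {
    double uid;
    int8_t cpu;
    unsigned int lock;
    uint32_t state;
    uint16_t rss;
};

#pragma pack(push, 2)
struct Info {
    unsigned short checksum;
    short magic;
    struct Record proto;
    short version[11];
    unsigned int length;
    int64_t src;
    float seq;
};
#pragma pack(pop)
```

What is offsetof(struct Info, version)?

28

Record: uid at 0 (size 8, align 8) → ends 8; cpu at 8 (size 1, align 1) → ends 9; pad 3 to align 4 for lock; lock at 12 (size 4, align 4) → ends 16; state at 16 (size 4, align 4) → ends 20; rss at 20 (size 2, align 2) → ends 22; tail pad 2 to reach multiple of 8; total 24 bytes, alignment 8
checksum at 0 (size 2, align 2) → ends 2
magic at 2 (size 2, align 2) → ends 4
proto at 4 (size 24, align 2) → ends 28
version at 28 (size 22, align 2) → ends 50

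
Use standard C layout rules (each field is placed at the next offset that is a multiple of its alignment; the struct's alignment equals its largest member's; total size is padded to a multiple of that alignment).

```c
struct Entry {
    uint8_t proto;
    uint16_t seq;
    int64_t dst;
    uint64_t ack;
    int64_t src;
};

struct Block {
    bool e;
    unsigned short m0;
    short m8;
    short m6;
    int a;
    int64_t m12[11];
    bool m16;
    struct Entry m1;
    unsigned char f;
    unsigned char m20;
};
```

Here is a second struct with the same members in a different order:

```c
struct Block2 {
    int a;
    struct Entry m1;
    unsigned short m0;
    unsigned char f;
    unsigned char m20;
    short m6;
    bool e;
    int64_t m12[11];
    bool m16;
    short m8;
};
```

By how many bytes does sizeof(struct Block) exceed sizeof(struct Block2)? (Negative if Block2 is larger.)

8

Entry: proto at 0 (size 1, align 1) → ends 1; pad 1 to align 2 for seq; seq at 2 (size 2, align 2) → ends 4; pad 4 to align 8 for dst; dst at 8 (size 8, align 8) → ends 16; ack at 16 (size 8, align 8) → ends 24; src at 24 (size 8, align 8) → ends 32; total 32 bytes, alignment 8
e at 0 (size 1, align 1) → ends 1
pad 1 to align 2 for m0
m0 at 2 (size 2, align 2) → ends 4
m8 at 4 (size 2, align 2) → ends 6
m6 at 6 (size 2, align 2) → ends 8
a at 8 (size 4, align 4) → ends 12
pad 4 to align 8 for m12
m12 at 16 (size 88, align 8) → ends 104
m16 at 104 (size 1, align 1) → ends 105
pad 7 to align 8 for m1
m1 at 112 (size 32, align 8) → ends 144
f at 144 (size 1, align 1) → ends 145
m20 at 145 (size 1, align 1) → ends 146
tail pad 6 to reach multiple of 8
total 152 bytes, alignment 8
— Block2 —
a at 0 (size 4, align 4) → ends 4
pad 4 to align 8 for m1
m1 at 8 (size 32, align 8) → ends 40
m0 at 40 (size 2, align 2) → ends 42
f at 42 (size 1, align 1) → ends 43
m20 at 43 (size 1, align 1) → ends 44
m6 at 44 (size 2, align 2) → ends 46
e at 46 (size 1, align 1) → ends 47
pad 1 to align 8 for m12
m12 at 48 (size 88, align 8) → ends 136
m16 at 136 (size 1, align 1) → ends 137
pad 1 to align 2 for m8
m8 at 138 (size 2, align 2) → ends 140
tail pad 4 to reach multiple of 8
total 144 bytes, alignment 8
152 − 144 = 8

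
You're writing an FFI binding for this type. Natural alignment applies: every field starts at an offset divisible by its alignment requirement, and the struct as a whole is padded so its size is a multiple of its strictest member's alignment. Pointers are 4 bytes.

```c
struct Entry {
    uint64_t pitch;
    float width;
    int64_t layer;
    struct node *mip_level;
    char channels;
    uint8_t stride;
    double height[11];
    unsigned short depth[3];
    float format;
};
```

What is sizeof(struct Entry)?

@0: pitch [8B, align 8] → 8
@8: width [4B, align 4] → 12
+4 pad (align 8)
@16: layer [8B, align 8] → 24
@24: mip_level [4B, align 4] → 28
@28: channels [1B, align 1] → 29
@29: stride [1B, align 1] → 30
+2 pad (align 8)
@32: height [88B, align 8] → 120
@120: depth [6B, align 2] → 126
+2 pad (align 4)
@128: format [4B, align 4] → 132
+4 tail pad (align 8)
size 136, align 8

136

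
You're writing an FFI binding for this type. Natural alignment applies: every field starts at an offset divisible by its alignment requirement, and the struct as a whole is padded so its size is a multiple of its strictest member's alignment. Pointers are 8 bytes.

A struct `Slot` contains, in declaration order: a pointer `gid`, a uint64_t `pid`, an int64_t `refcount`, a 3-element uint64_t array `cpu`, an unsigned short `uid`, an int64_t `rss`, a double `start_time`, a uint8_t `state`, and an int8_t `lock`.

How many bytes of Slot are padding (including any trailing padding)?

0..8  gid  (8B, 8-aligned)
8..16  pid  (8B, 8-aligned)
16..24  refcount  (8B, 8-aligned)
24..48  cpu  (24B, 8-aligned)
48..50  uid  (2B, 2-aligned)
50..56  -- padding (6B)
56..64  rss  (8B, 8-aligned)
64..72  start_time  (8B, 8-aligned)
72..73  state  (1B, 1-aligned)
73..74  lock  (1B, 1-aligned)
74..80  -- tail padding (6B)
sizeof = 80, alignof = 8
data bytes 68, size 80 → padding 12

12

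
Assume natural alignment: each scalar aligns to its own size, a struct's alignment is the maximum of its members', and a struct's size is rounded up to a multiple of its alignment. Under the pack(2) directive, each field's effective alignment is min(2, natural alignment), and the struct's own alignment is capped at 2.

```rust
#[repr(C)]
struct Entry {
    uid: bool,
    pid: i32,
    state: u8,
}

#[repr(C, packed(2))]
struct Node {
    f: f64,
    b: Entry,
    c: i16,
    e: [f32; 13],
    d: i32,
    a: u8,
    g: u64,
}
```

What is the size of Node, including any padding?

Entry: @0: uid [1B, align 1] → 1; +3 pad (align 4); @4: pid [4B, align 4] → 8; @8: state [1B, align 1] → 9; +3 tail pad (align 4); size 12, align 4
@0: f [8B, align 2] → 8
@8: b [12B, align 2] → 20
@20: c [2B, align 2] → 22
@22: e [52B, align 2] → 74
@74: d [4B, align 2] → 78
@78: a [1B, align 1] → 79
+1 pad (align 2)
@80: g [8B, align 2] → 88
size 88, align 2

88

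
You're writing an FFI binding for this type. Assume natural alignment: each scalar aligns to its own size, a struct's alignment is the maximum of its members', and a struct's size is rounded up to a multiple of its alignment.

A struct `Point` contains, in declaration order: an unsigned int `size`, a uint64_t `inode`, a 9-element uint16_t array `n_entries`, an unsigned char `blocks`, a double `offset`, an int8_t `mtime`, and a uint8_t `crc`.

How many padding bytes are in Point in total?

15

size at 0 (size 4, align 4) → ends 4
pad 4 to align 8 for inode
inode at 8 (size 8, align 8) → ends 16
n_entries at 16 (size 18, align 2) → ends 34
blocks at 34 (size 1, align 1) → ends 35
pad 5 to align 8 for offset
offset at 40 (size 8, align 8) → ends 48
mtime at 48 (size 1, align 1) → ends 49
crc at 49 (size 1, align 1) → ends 50
tail pad 6 to reach multiple of 8
total 56 bytes, alignment 8
data bytes 41, size 56 → padding 15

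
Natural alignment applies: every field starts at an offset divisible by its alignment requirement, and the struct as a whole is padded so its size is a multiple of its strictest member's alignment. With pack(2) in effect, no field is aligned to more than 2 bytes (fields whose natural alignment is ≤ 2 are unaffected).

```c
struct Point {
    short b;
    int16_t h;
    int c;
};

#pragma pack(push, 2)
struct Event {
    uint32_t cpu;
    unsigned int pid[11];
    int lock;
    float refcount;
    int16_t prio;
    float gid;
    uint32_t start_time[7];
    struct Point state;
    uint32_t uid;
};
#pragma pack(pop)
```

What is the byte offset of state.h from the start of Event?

Point: 0..2  b  (2B, 2-aligned); 2..4  h  (2B, 2-aligned); 4..8  c  (4B, 4-aligned); sizeof = 8, alignof = 4
0..4  cpu  (4B, 2-aligned)
4..48  pid  (44B, 2-aligned)
48..52  lock  (4B, 2-aligned)
52..56  refcount  (4B, 2-aligned)
56..58  prio  (2B, 2-aligned)
58..62  gid  (4B, 2-aligned)
62..90  start_time  (28B, 2-aligned)
90..98  state  (8B, 2-aligned)
within Point: h at 2
90 + 2 = 92

92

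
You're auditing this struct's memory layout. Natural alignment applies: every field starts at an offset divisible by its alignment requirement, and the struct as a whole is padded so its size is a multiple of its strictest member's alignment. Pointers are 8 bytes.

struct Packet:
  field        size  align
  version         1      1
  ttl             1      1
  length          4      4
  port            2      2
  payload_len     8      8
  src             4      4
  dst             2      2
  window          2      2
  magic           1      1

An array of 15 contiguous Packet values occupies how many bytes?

600

0..1  version  (1B, 1-aligned)
1..2  ttl  (1B, 1-aligned)
2..4  -- padding (2B)
4..8  length  (4B, 4-aligned)
8..10  port  (2B, 2-aligned)
10..16  -- padding (6B)
16..24  payload_len  (8B, 8-aligned)
24..28  src  (4B, 4-aligned)
28..30  dst  (2B, 2-aligned)
30..32  window  (2B, 2-aligned)
32..33  magic  (1B, 1-aligned)
33..40  -- tail padding (7B)
sizeof = 40, alignof = 8
array of 15: 15 × 40 = 600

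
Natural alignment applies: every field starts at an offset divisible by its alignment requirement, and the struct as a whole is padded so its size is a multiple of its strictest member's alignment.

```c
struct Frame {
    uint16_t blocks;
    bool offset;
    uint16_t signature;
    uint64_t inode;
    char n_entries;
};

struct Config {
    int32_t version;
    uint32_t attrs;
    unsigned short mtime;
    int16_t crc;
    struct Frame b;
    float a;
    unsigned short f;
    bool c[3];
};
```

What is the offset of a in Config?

Frame: 0..2  blocks  (2B, 2-aligned); 2..3  offset  (1B, 1-aligned); 3..4  -- padding (1B); 4..6  signature  (2B, 2-aligned); 6..8  -- padding (2B); 8..16  inode  (8B, 8-aligned); 16..17  n_entries  (1B, 1-aligned); 17..24  -- tail padding (7B); sizeof = 24, alignof = 8
0..4  version  (4B, 4-aligned)
4..8  attrs  (4B, 4-aligned)
8..10  mtime  (2B, 2-aligned)
10..12  crc  (2B, 2-aligned)
12..16  -- padding (4B)
16..40  b  (24B, 8-aligned)
40..44  a  (4B, 4-aligned)

40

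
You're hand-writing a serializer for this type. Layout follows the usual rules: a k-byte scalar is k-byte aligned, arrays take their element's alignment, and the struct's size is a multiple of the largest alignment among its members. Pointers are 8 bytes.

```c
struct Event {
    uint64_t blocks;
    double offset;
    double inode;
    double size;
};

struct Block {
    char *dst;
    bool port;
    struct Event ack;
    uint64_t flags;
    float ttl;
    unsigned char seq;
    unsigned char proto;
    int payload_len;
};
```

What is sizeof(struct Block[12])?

Event: @0: blocks [8B, align 8] → 8; @8: offset [8B, align 8] → 16; @16: inode [8B, align 8] → 24; @24: size [8B, align 8] → 32; size 32, align 8
@0: dst [8B, align 8] → 8
@8: port [1B, align 1] → 9
+7 pad (align 8)
@16: ack [32B, align 8] → 48
@48: flags [8B, align 8] → 56
@56: ttl [4B, align 4] → 60
@60: seq [1B, align 1] → 61
@61: proto [1B, align 1] → 62
+2 pad (align 4)
@64: payload_len [4B, align 4] → 68
+4 tail pad (align 8)
size 72, align 8
array of 12: 12 × 72 = 864

864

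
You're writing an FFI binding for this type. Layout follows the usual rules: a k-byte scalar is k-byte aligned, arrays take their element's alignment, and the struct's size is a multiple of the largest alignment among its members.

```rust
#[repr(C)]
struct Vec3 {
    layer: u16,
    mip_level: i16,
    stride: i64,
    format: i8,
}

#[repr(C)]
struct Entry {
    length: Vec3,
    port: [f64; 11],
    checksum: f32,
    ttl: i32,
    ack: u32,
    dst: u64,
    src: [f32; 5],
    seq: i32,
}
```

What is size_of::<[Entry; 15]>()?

2400

Vec3: @0: layer [2B, align 2] → 2; @2: mip_level [2B, align 2] → 4; +4 pad (align 8); @8: stride [8B, align 8] → 16; @16: format [1B, align 1] → 17; +7 tail pad (align 8); size 24, align 8
@0: length [24B, align 8] → 24
@24: port [88B, align 8] → 112
@112: checksum [4B, align 4] → 116
@116: ttl [4B, align 4] → 120
@120: ack [4B, align 4] → 124
+4 pad (align 8)
@128: dst [8B, align 8] → 136
@136: src [20B, align 4] → 156
@156: seq [4B, align 4] → 160
size 160, align 8
array of 15: 15 × 160 = 2400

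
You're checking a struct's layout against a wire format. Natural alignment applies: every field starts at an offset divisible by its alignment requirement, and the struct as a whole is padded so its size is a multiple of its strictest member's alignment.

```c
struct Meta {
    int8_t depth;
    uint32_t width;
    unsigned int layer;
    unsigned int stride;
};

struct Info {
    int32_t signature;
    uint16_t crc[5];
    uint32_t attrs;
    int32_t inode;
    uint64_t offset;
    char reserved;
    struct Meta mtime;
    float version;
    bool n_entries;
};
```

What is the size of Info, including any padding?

64 bytes

Meta: 0..1  depth  (1B, 1-aligned); 1..4  -- padding (3B); 4..8  width  (4B, 4-aligned); 8..12  layer  (4B, 4-aligned); 12..16  stride  (4B, 4-aligned); sizeof = 16, alignof = 4
0..4  signature  (4B, 4-aligned)
4..14  crc  (10B, 2-aligned)
14..16  -- padding (2B)
16..20  attrs  (4B, 4-aligned)
20..24  inode  (4B, 4-aligned)
24..32  offset  (8B, 8-aligned)
32..33  reserved  (1B, 1-aligned)
33..36  -- padding (3B)
36..52  mtime  (16B, 4-aligned)
52..56  version  (4B, 4-aligned)
56..57  n_entries  (1B, 1-aligned)
57..64  -- tail padding (7B)
sizeof = 64, alignof = 8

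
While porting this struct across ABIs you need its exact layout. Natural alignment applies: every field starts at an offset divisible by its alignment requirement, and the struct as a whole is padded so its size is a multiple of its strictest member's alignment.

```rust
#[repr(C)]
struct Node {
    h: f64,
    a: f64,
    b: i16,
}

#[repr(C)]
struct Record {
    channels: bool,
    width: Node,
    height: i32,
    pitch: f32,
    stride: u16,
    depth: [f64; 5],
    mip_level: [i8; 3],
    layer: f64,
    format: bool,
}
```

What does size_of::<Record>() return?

112 bytes

Node: @0: h [8B, align 8] → 8; @8: a [8B, align 8] → 16; @16: b [2B, align 2] → 18; +6 tail pad (align 8); size 24, align 8
@0: channels [1B, align 1] → 1
+7 pad (align 8)
@8: width [24B, align 8] → 32
@32: height [4B, align 4] → 36
@36: pitch [4B, align 4] → 40
@40: stride [2B, align 2] → 42
+6 pad (align 8)
@48: depth [40B, align 8] → 88
@88: mip_level [3B, align 1] → 91
+5 pad (align 8)
@96: layer [8B, align 8] → 104
@104: format [1B, align 1] → 105
+7 tail pad (align 8)
size 112, align 8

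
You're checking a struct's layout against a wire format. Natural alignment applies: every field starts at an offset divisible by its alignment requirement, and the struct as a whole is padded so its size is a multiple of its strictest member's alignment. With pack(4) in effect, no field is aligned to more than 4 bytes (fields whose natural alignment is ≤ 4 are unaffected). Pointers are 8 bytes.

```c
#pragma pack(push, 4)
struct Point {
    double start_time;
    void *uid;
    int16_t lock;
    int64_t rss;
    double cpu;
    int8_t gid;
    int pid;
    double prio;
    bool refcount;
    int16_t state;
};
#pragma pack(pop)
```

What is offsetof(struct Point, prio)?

@0: start_time [8B, align 4] → 8
@8: uid [8B, align 4] → 16
@16: lock [2B, align 2] → 18
+2 pad (align 4)
@20: rss [8B, align 4] → 28
@28: cpu [8B, align 4] → 36
@36: gid [1B, align 1] → 37
+3 pad (align 4)
@40: pid [4B, align 4] → 44
@44: prio [8B, align 4] → 52

44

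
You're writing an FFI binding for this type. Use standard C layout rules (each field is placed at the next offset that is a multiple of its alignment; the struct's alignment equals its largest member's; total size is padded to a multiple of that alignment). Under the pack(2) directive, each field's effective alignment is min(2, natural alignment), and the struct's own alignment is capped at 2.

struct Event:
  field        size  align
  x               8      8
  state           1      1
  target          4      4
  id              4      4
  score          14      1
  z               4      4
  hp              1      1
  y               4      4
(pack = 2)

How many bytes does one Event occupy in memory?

x at 0 (size 8, align 2) → ends 8
state at 8 (size 1, align 1) → ends 9
pad 1 to align 2 for target
target at 10 (size 4, align 2) → ends 14
id at 14 (size 4, align 2) → ends 18
score at 18 (size 14, align 1) → ends 32
z at 32 (size 4, align 2) → ends 36
hp at 36 (size 1, align 1) → ends 37
pad 1 to align 2 for y
y at 38 (size 4, align 2) → ends 42
total 42 bytes, alignment 2

42 bytes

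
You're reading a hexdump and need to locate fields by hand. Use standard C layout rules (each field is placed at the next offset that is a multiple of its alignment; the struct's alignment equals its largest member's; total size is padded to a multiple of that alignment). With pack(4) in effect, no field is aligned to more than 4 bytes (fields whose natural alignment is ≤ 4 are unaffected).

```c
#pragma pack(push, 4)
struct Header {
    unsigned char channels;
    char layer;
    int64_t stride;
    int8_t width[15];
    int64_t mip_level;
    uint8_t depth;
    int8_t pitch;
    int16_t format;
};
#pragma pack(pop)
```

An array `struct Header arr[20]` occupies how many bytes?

channels at 0 (size 1, align 1) → ends 1
layer at 1 (size 1, align 1) → ends 2
pad 2 to align 4 for stride
stride at 4 (size 8, align 4) → ends 12
width at 12 (size 15, align 1) → ends 27
pad 1 to align 4 for mip_level
mip_level at 28 (size 8, align 4) → ends 36
depth at 36 (size 1, align 1) → ends 37
pitch at 37 (size 1, align 1) → ends 38
format at 38 (size 2, align 2) → ends 40
total 40 bytes, alignment 4
array of 20: 20 × 40 = 800

800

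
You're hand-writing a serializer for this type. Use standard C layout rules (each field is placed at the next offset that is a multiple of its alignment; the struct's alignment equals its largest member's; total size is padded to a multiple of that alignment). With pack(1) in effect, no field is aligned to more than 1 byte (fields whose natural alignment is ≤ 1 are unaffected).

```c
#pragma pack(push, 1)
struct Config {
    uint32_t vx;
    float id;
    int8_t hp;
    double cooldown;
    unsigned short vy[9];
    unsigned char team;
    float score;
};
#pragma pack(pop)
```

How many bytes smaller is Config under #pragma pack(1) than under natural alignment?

natural layout:
  0..4  vx  (4B, 4-aligned)
  4..8  id  (4B, 4-aligned)
  8..9  hp  (1B, 1-aligned)
  9..16  -- padding (7B)
  16..24  cooldown  (8B, 8-aligned)
  24..42  vy  (18B, 2-aligned)
  42..43  team  (1B, 1-aligned)
  43..44  -- padding (1B)
  44..48  score  (4B, 4-aligned)
  sizeof = 48, alignof = 8
packed(1) layout:
  0..4  vx  (4B, 1-aligned)
  4..8  id  (4B, 1-aligned)
  8..9  hp  (1B, 1-aligned)
  9..17  cooldown  (8B, 1-aligned)
  17..35  vy  (18B, 1-aligned)
  35..36  team  (1B, 1-aligned)
  36..40  score  (4B, 1-aligned)
  sizeof = 40, alignof = 1
48 − 40 = 8

8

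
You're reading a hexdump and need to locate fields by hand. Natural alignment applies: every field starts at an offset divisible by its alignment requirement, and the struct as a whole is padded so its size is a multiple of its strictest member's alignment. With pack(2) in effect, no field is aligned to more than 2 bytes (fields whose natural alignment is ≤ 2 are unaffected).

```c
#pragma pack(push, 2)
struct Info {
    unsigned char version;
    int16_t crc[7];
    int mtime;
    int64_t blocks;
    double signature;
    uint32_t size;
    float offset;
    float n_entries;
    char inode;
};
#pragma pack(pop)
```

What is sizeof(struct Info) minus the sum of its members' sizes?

@0: version [1B, align 1] → 1
+1 pad (align 2)
@2: crc [14B, align 2] → 16
@16: mtime [4B, align 2] → 20
@20: blocks [8B, align 2] → 28
@28: signature [8B, align 2] → 36
@36: size [4B, align 2] → 40
@40: offset [4B, align 2] → 44
@44: n_entries [4B, align 2] → 48
@48: inode [1B, align 1] → 49
+1 tail pad (align 2)
size 50, align 2
data bytes 48, size 50 → padding 2

2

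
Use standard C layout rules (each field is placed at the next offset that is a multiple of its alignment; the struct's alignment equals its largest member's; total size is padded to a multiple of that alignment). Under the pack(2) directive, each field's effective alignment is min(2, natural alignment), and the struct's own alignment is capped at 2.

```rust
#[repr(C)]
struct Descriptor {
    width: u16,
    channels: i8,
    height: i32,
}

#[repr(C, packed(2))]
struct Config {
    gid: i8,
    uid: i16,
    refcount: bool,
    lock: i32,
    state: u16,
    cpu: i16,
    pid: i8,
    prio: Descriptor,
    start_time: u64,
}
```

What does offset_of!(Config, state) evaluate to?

Descriptor: @0: width [2B, align 2] → 2; @2: channels [1B, align 1] → 3; +1 pad (align 4); @4: height [4B, align 4] → 8; size 8, align 4
@0: gid [1B, align 1] → 1
+1 pad (align 2)
@2: uid [2B, align 2] → 4
@4: refcount [1B, align 1] → 5
+1 pad (align 2)
@6: lock [4B, align 2] → 10
@10: state [2B, align 2] → 12

10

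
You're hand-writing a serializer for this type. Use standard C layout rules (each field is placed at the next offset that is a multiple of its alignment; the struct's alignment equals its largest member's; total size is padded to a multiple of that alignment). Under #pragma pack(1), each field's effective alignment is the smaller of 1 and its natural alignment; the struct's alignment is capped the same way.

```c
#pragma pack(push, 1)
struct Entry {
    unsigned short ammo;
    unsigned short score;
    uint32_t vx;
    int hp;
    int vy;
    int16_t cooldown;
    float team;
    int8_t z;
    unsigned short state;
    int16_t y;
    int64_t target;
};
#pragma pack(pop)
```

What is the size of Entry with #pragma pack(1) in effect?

35

0..2  ammo  (2B, 1-aligned)
2..4  score  (2B, 1-aligned)
4..8  vx  (4B, 1-aligned)
8..12  hp  (4B, 1-aligned)
12..16  vy  (4B, 1-aligned)
16..18  cooldown  (2B, 1-aligned)
18..22  team  (4B, 1-aligned)
22..23  z  (1B, 1-aligned)
23..25  state  (2B, 1-aligned)
25..27  y  (2B, 1-aligned)
27..35  target  (8B, 1-aligned)
sizeof = 35, alignof = 1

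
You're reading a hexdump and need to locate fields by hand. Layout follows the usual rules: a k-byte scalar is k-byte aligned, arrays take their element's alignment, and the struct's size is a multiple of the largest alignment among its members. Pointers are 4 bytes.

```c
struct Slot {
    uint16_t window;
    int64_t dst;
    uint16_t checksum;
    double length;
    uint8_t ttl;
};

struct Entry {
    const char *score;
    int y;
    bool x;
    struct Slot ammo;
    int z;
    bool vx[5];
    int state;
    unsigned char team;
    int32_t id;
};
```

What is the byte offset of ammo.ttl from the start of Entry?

48

Slot: 0..2  window  (2B, 2-aligned); 2..8  -- padding (6B); 8..16  dst  (8B, 8-aligned); 16..18  checksum  (2B, 2-aligned); 18..24  -- padding (6B); 24..32  length  (8B, 8-aligned); 32..33  ttl  (1B, 1-aligned); 33..40  -- tail padding (7B); sizeof = 40, alignof = 8
0..4  score  (4B, 4-aligned)
4..8  y  (4B, 4-aligned)
8..9  x  (1B, 1-aligned)
9..16  -- padding (7B)
16..56  ammo  (40B, 8-aligned)
within Slot: ttl at 32
16 + 32 = 48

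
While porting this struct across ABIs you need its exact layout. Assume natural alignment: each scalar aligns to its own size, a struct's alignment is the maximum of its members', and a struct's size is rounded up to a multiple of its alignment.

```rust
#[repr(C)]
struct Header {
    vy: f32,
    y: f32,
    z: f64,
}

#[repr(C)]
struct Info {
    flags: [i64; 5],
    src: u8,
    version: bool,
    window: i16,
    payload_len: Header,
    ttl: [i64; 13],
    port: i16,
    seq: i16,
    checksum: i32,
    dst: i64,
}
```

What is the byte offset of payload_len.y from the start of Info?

52

Header: 0..4  vy  (4B, 4-aligned); 4..8  y  (4B, 4-aligned); 8..16  z  (8B, 8-aligned); sizeof = 16, alignof = 8
0..40  flags  (40B, 8-aligned)
40..41  src  (1B, 1-aligned)
41..42  version  (1B, 1-aligned)
42..44  window  (2B, 2-aligned)
44..48  -- padding (4B)
48..64  payload_len  (16B, 8-aligned)
within Header: y at 4
48 + 4 = 52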